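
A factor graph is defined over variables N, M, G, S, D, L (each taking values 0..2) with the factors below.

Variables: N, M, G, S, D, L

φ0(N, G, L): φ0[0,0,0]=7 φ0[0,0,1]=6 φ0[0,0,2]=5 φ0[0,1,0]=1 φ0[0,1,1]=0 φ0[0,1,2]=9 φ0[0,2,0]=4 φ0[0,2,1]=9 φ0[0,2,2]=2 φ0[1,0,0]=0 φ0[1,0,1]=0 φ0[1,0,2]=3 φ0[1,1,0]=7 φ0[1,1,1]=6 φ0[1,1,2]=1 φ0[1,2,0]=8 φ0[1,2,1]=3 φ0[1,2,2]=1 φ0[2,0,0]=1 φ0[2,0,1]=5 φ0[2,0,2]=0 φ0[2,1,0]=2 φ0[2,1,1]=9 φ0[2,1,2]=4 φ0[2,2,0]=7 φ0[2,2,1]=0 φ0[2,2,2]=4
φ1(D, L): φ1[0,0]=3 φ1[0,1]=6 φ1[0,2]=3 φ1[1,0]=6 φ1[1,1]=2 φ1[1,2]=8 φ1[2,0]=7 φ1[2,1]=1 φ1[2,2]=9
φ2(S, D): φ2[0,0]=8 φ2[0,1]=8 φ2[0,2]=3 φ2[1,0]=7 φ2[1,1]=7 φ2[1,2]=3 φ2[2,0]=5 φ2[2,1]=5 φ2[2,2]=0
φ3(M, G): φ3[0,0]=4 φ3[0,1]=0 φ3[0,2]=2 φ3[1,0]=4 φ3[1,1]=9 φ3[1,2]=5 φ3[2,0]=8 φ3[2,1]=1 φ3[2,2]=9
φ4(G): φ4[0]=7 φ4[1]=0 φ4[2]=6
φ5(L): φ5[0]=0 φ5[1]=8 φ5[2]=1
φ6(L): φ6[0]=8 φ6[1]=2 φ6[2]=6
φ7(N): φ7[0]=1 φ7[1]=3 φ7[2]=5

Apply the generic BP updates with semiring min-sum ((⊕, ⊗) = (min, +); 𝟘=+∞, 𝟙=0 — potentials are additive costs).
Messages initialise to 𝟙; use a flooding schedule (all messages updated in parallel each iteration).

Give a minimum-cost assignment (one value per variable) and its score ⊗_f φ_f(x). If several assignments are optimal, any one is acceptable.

assignment: (N=0, M=0, G=1, S=2, D=2, L=1); score = 12

init: all messages = 𝟙 over 3 values
r1 m[φ0→N] = [0, 0, 0]
r1 m[φ0→G] = [0, 0, 0]
r1 m[φ0→L] = [0, 0, 0]
r1 m[φ1→D] = [3, 2, 1]
r1 m[φ1→L] = [3, 1, 3]
r1 m[φ2→S] = [3, 3, 0]
r1 m[φ2→D] = [5, 5, 0]
r1 m[φ3→M] = [0, 4, 1]
r1 m[φ3→G] = [4, 0, 2]
r1 m[φ4→G] = [7, 0, 6]
r1 m[φ5→L] = [0, 8, 1]
r1 m[φ6→L] = [8, 2, 6]
r1 m[φ7→N] = [1, 3, 5]
r1 m[N→φ0] = [0, 0, 0]
r1 m[N→φ7] = [0, 0, 0]
r1 m[M→φ3] = [0, 0, 0]
r1 m[G→φ0] = [0, 0, 0]
r1 m[G→φ3] = [0, 0, 0]
r1 m[G→φ4] = [0, 0, 0]
r1 m[S→φ2] = [0, 0, 0]
r1 m[D→φ1] = [0, 0, 0]
r1 m[D→φ2] = [0, 0, 0]
r1 m[L→φ0] = [0, 0, 0]
r1 m[L→φ1] = [0, 0, 0]
r1 m[L→φ5] = [0, 0, 0]
r1 m[L→φ6] = [0, 0, 0]
r2 m[φ0→N] = [0, 0, 0]
r2 m[φ0→G] = [0, 0, 0]
r2 m[φ0→L] = [0, 0, 0]
r2 m[φ1→D] = [3, 2, 1]
r2 m[φ1→L] = [3, 1, 3]
r2 m[φ2→S] = [3, 3, 0]
r2 m[φ2→D] = [5, 5, 0]
r2 m[φ3→M] = [0, 4, 1]
r2 m[φ3→G] = [4, 0, 2]
r2 m[φ4→G] = [7, 0, 6]
r2 m[φ5→L] = [0, 8, 1]
r2 m[φ6→L] = [8, 2, 6]
r2 m[φ7→N] = [1, 3, 5]
r2 m[N→φ0] = [1, 3, 5]
r2 m[N→φ7] = [0, 0, 0]
r2 m[M→φ3] = [0, 0, 0]
r2 m[G→φ0] = [11, 0, 8]
r2 m[G→φ3] = [7, 0, 6]
r2 m[G→φ4] = [4, 0, 2]
r2 m[S→φ2] = [0, 0, 0]
r2 m[D→φ1] = [5, 5, 0]
r2 m[D→φ2] = [3, 2, 1]
r2 m[L→φ0] = [11, 11, 10]
r2 m[L→φ1] = [8, 10, 7]
r2 m[L→φ5] = [11, 3, 9]
r2 m[L→φ6] = [3, 9, 4]
r3 m[φ0→N] = [11, 11, 13]
r3 m[φ0→G] = [14, 12, 13]
r3 m[φ0→L] = [2, 1, 4]
r3 m[φ1→D] = [10, 12, 11]
r3 m[φ1→L] = [7, 1, 8]
r3 m[φ2→S] = [4, 4, 1]
r3 m[φ2→D] = [5, 5, 0]
r3 m[φ3→M] = [0, 9, 1]
r3 m[φ3→G] = [4, 0, 2]
r3 m[φ4→G] = [7, 0, 6]
r3 m[φ5→L] = [0, 8, 1]
r3 m[φ6→L] = [8, 2, 6]
r3 m[φ7→N] = [1, 3, 5]
r3 m[N→φ0] = [1, 3, 5]
r3 m[N→φ7] = [0, 0, 0]
r3 m[M→φ3] = [0, 0, 0]
r3 m[G→φ0] = [11, 0, 8]
r3 m[G→φ3] = [7, 0, 6]
r3 m[G→φ4] = [4, 0, 2]
r3 m[S→φ2] = [0, 0, 0]
r3 m[D→φ1] = [5, 5, 0]
r3 m[D→φ2] = [3, 2, 1]
r3 m[L→φ0] = [11, 11, 10]
r3 m[L→φ1] = [8, 10, 7]
r3 m[L→φ5] = [11, 3, 9]
r3 m[L→φ6] = [3, 9, 4]
r4 m[φ0→N] = [11, 11, 13]
r4 m[φ0→G] = [14, 12, 13]
r4 m[φ0→L] = [2, 1, 4]
r4 m[φ1→D] = [10, 12, 11]
r4 m[φ1→L] = [7, 1, 8]
r4 m[φ2→S] = [4, 4, 1]
r4 m[φ2→D] = [5, 5, 0]
r4 m[φ3→M] = [0, 9, 1]
r4 m[φ3→G] = [4, 0, 2]
r4 m[φ4→G] = [7, 0, 6]
r4 m[φ5→L] = [0, 8, 1]
r4 m[φ6→L] = [8, 2, 6]
r4 m[φ7→N] = [1, 3, 5]
r4 m[N→φ0] = [1, 3, 5]
r4 m[N→φ7] = [11, 11, 13]
r4 m[M→φ3] = [0, 0, 0]
r4 m[G→φ0] = [11, 0, 8]
r4 m[G→φ3] = [21, 12, 19]
r4 m[G→φ4] = [18, 12, 15]
r4 m[S→φ2] = [0, 0, 0]
r4 m[D→φ1] = [5, 5, 0]
r4 m[D→φ2] = [10, 12, 11]
r4 m[L→φ0] = [15, 11, 15]
r4 m[L→φ1] = [10, 11, 11]
r4 m[L→φ5] = [17, 4, 18]
r4 m[L→φ6] = [9, 10, 13]
r5 m[φ0→N] = [11, 16, 17]
r5 m[φ0→G] = [14, 12, 16]
r5 m[φ0→L] = [2, 1, 4]
r5 m[φ1→D] = [13, 13, 12]
r5 m[φ1→L] = [7, 1, 8]
r5 m[φ2→S] = [14, 14, 11]
r5 m[φ2→D] = [5, 5, 0]
r5 m[φ3→M] = [12, 21, 13]
r5 m[φ3→G] = [4, 0, 2]
r5 m[φ4→G] = [7, 0, 6]
r5 m[φ5→L] = [0, 8, 1]
r5 m[φ6→L] = [8, 2, 6]
r5 m[φ7→N] = [1, 3, 5]
r5 m[N→φ0] = [1, 3, 5]
r5 m[N→φ7] = [11, 11, 13]
r5 m[M→φ3] = [0, 0, 0]
r5 m[G→φ0] = [11, 0, 8]
r5 m[G→φ3] = [21, 12, 19]
r5 m[G→φ4] = [18, 12, 15]
r5 m[S→φ2] = [0, 0, 0]
r5 m[D→φ1] = [5, 5, 0]
r5 m[D→φ2] = [10, 12, 11]
r5 m[L→φ0] = [15, 11, 15]
r5 m[L→φ1] = [10, 11, 11]
r5 m[L→φ5] = [17, 4, 18]
r5 m[L→φ6] = [9, 10, 13]
r6 m[φ0→N] = [11, 16, 17]
r6 m[φ0→G] = [14, 12, 16]
r6 m[φ0→L] = [2, 1, 4]
r6 m[φ1→D] = [13, 13, 12]
r6 m[φ1→L] = [7, 1, 8]
r6 m[φ2→S] = [14, 14, 11]
r6 m[φ2→D] = [5, 5, 0]
r6 m[φ3→M] = [12, 21, 13]
r6 m[φ3→G] = [4, 0, 2]
r6 m[φ4→G] = [7, 0, 6]
r6 m[φ5→L] = [0, 8, 1]
r6 m[φ6→L] = [8, 2, 6]
r6 m[φ7→N] = [1, 3, 5]
r6 m[N→φ0] = [1, 3, 5]
r6 m[N→φ7] = [11, 16, 17]
r6 m[M→φ3] = [0, 0, 0]
r6 m[G→φ0] = [11, 0, 8]
r6 m[G→φ3] = [21, 12, 22]
r6 m[G→φ4] = [18, 12, 18]
r6 m[S→φ2] = [0, 0, 0]
r6 m[D→φ1] = [5, 5, 0]
r6 m[D→φ2] = [13, 13, 12]
r6 m[L→φ0] = [15, 11, 15]
r6 m[L→φ1] = [10, 11, 11]
r6 m[L→φ5] = [17, 4, 18]
r6 m[L→φ6] = [9, 10, 13]
r7 m[φ0→N] = [11, 16, 17]
r7 m[φ0→G] = [14, 12, 16]
r7 m[φ0→L] = [2, 1, 4]
r7 m[φ1→D] = [13, 13, 12]
r7 m[φ1→L] = [7, 1, 8]
r7 m[φ2→S] = [15, 15, 12]
r7 m[φ2→D] = [5, 5, 0]
r7 m[φ3→M] = [12, 21, 13]
r7 m[φ3→G] = [4, 0, 2]
r7 m[φ4→G] = [7, 0, 6]
r7 m[φ5→L] = [0, 8, 1]
r7 m[φ6→L] = [8, 2, 6]
r7 m[φ7→N] = [1, 3, 5]
r7 m[N→φ0] = [1, 3, 5]
r7 m[N→φ7] = [11, 16, 17]
r7 m[M→φ3] = [0, 0, 0]
r7 m[G→φ0] = [11, 0, 8]
r7 m[G→φ3] = [21, 12, 22]
r7 m[G→φ4] = [18, 12, 18]
r7 m[S→φ2] = [0, 0, 0]
r7 m[D→φ1] = [5, 5, 0]
r7 m[D→φ2] = [13, 13, 12]
r7 m[L→φ0] = [15, 11, 15]
r7 m[L→φ1] = [10, 11, 11]
r7 m[L→φ5] = [17, 4, 18]
r7 m[L→φ6] = [9, 10, 13]
r8 m[φ0→N] = [11, 16, 17]
r8 m[φ0→G] = [14, 12, 16]
r8 m[φ0→L] = [2, 1, 4]
r8 m[φ1→D] = [13, 13, 12]
r8 m[φ1→L] = [7, 1, 8]
r8 m[φ2→S] = [15, 15, 12]
r8 m[φ2→D] = [5, 5, 0]
r8 m[φ3→M] = [12, 21, 13]
r8 m[φ3→G] = [4, 0, 2]
r8 m[φ4→G] = [7, 0, 6]
r8 m[φ5→L] = [0, 8, 1]
r8 m[φ6→L] = [8, 2, 6]
r8 m[φ7→N] = [1, 3, 5]
r8 m[N→φ0] = [1, 3, 5]
r8 m[N→φ7] = [11, 16, 17]
r8 m[M→φ3] = [0, 0, 0]
r8 m[G→φ0] = [11, 0, 8]
r8 m[G→φ3] = [21, 12, 22]
r8 m[G→φ4] = [18, 12, 18]
r8 m[S→φ2] = [0, 0, 0]
r8 m[D→φ1] = [5, 5, 0]
r8 m[D→φ2] = [13, 13, 12]
r8 m[L→φ0] = [15, 11, 15]
r8 m[L→φ1] = [10, 11, 11]
r8 m[L→φ5] = [17, 4, 18]
r8 m[L→φ6] = [9, 10, 13]
fixed point reached at round 8
traceback from N: (N=0, M=0, G=1, S=2, D=2, L=1), score=12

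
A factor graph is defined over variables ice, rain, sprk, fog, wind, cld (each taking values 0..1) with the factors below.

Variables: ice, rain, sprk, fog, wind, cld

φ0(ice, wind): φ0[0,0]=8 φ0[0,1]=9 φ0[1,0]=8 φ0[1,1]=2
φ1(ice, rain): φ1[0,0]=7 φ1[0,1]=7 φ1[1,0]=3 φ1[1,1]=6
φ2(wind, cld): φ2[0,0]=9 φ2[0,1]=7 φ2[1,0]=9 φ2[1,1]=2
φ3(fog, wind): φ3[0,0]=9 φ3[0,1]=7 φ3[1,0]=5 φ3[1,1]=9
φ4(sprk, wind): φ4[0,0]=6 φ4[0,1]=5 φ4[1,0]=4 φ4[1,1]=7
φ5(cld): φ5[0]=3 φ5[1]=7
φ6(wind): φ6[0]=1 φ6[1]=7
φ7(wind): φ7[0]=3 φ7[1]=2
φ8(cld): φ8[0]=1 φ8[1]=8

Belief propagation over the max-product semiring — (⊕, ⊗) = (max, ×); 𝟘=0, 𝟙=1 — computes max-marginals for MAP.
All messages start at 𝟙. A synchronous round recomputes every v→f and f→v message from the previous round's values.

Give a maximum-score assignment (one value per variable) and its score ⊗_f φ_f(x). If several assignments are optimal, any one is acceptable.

init: all messages = 𝟙 over 2 values
r1 m[φ0→ice] = [9, 8]
r1 m[φ0→wind] = [8, 9]
r1 m[φ1→ice] = [7, 6]
r1 m[φ1→rain] = [7, 7]
r1 m[φ2→wind] = [9, 9]
r1 m[φ2→cld] = [9, 7]
r1 m[φ3→fog] = [9, 9]
r1 m[φ3→wind] = [9, 9]
r1 m[φ4→sprk] = [6, 7]
r1 m[φ4→wind] = [6, 7]
r1 m[φ5→cld] = [3, 7]
r1 m[φ6→wind] = [1, 7]
r1 m[φ7→wind] = [3, 2]
r1 m[φ8→cld] = [1, 8]
r1 m[ice→φ0] = [1, 1]
r1 m[ice→φ1] = [1, 1]
r1 m[rain→φ1] = [1, 1]
r1 m[sprk→φ4] = [1, 1]
r1 m[fog→φ3] = [1, 1]
r1 m[wind→φ0] = [1, 1]
r1 m[wind→φ2] = [1, 1]
r1 m[wind→φ3] = [1, 1]
r1 m[wind→φ4] = [1, 1]
r1 m[wind→φ6] = [1, 1]
r1 m[wind→φ7] = [1, 1]
r1 m[cld→φ2] = [1, 1]
r1 m[cld→φ5] = [1, 1]
r1 m[cld→φ8] = [1, 1]
r2 m[φ0→ice] = [9, 8]
r2 m[φ0→wind] = [8, 9]
r2 m[φ1→ice] = [7, 6]
r2 m[φ1→rain] = [7, 7]
r2 m[φ2→wind] = [9, 9]
r2 m[φ2→cld] = [9, 7]
r2 m[φ3→fog] = [9, 9]
r2 m[φ3→wind] = [9, 9]
r2 m[φ4→sprk] = [6, 7]
r2 m[φ4→wind] = [6, 7]
r2 m[φ5→cld] = [3, 7]
r2 m[φ6→wind] = [1, 7]
r2 m[φ7→wind] = [3, 2]
r2 m[φ8→cld] = [1, 8]
r2 m[ice→φ0] = [7, 6]
r2 m[ice→φ1] = [9, 8]
r2 m[rain→φ1] = [1, 1]
r2 m[sprk→φ4] = [1, 1]
r2 m[fog→φ3] = [1, 1]
r2 m[wind→φ0] = [1458, 7938]
r2 m[wind→φ2] = [1296, 7938]
r2 m[wind→φ3] = [1296, 7938]
r2 m[wind→φ4] = [1944, 10206]
r2 m[wind→φ6] = [11664, 10206]
r2 m[wind→φ7] = [3888, 35721]
r2 m[cld→φ2] = [3, 56]
r2 m[cld→φ5] = [9, 56]
r2 m[cld→φ8] = [27, 49]
r3 m[φ0→ice] = [71442, 15876]
r3 m[φ0→wind] = [56, 63]
r3 m[φ1→ice] = [7, 6]
r3 m[φ1→rain] = [63, 63]
r3 m[φ2→wind] = [392, 112]
r3 m[φ2→cld] = [71442, 15876]
r3 m[φ3→fog] = [55566, 71442]
r3 m[φ3→wind] = [9, 9]
r3 m[φ4→sprk] = [51030, 71442]
r3 m[φ4→wind] = [6, 7]
r3 m[φ5→cld] = [3, 7]
r3 m[φ6→wind] = [1, 7]
r3 m[φ7→wind] = [3, 2]
r3 m[φ8→cld] = [1, 8]
r3 m[ice→φ0] = [7, 6]
r3 m[ice→φ1] = [9, 8]
r3 m[rain→φ1] = [1, 1]
r3 m[sprk→φ4] = [1, 1]
r3 m[fog→φ3] = [1, 1]
r3 m[wind→φ0] = [1458, 7938]
r3 m[wind→φ2] = [1296, 7938]
r3 m[wind→φ3] = [1296, 7938]
r3 m[wind→φ4] = [1944, 10206]
r3 m[wind→φ6] = [11664, 10206]
r3 m[wind→φ7] = [3888, 35721]
r3 m[cld→φ2] = [3, 56]
r3 m[cld→φ5] = [9, 56]
r3 m[cld→φ8] = [27, 49]
r4 m[φ0→ice] = [71442, 15876]
r4 m[φ0→wind] = [56, 63]
r4 m[φ1→ice] = [7, 6]
r4 m[φ1→rain] = [63, 63]
r4 m[φ2→wind] = [392, 112]
r4 m[φ2→cld] = [71442, 15876]
r4 m[φ3→fog] = [55566, 71442]
r4 m[φ3→wind] = [9, 9]
r4 m[φ4→sprk] = [51030, 71442]
r4 m[φ4→wind] = [6, 7]
r4 m[φ5→cld] = [3, 7]
r4 m[φ6→wind] = [1, 7]
r4 m[φ7→wind] = [3, 2]
r4 m[φ8→cld] = [1, 8]
r4 m[ice→φ0] = [7, 6]
r4 m[ice→φ1] = [71442, 15876]
r4 m[rain→φ1] = [1, 1]
r4 m[sprk→φ4] = [1, 1]
r4 m[fog→φ3] = [1, 1]
r4 m[wind→φ0] = [63504, 98784]
r4 m[wind→φ2] = [9072, 55566]
r4 m[wind→φ3] = [395136, 691488]
r4 m[wind→φ4] = [592704, 889056]
r4 m[wind→φ6] = [3556224, 889056]
r4 m[wind→φ7] = [1185408, 3111696]
r4 m[cld→φ2] = [3, 56]
r4 m[cld→φ5] = [71442, 127008]
r4 m[cld→φ8] = [214326, 111132]
r5 m[φ0→ice] = [889056, 508032]
r5 m[φ0→wind] = [56, 63]
r5 m[φ1→ice] = [7, 6]
r5 m[φ1→rain] = [500094, 500094]
r5 m[φ2→wind] = [392, 112]
r5 m[φ2→cld] = [500094, 111132]
r5 m[φ3→fog] = [4840416, 6223392]
r5 m[φ3→wind] = [9, 9]
r5 m[φ4→sprk] = [4445280, 6223392]
r5 m[φ4→wind] = [6, 7]
r5 m[φ5→cld] = [3, 7]
r5 m[φ6→wind] = [1, 7]
r5 m[φ7→wind] = [3, 2]
r5 m[φ8→cld] = [1, 8]
r5 m[ice→φ0] = [7, 6]
r5 m[ice→φ1] = [71442, 15876]
r5 m[rain→φ1] = [1, 1]
r5 m[sprk→φ4] = [1, 1]
r5 m[fog→φ3] = [1, 1]
r5 m[wind→φ0] = [63504, 98784]
r5 m[wind→φ2] = [9072, 55566]
r5 m[wind→φ3] = [395136, 691488]
r5 m[wind→φ4] = [592704, 889056]
r5 m[wind→φ6] = [3556224, 889056]
r5 m[wind→φ7] = [1185408, 3111696]
r5 m[cld→φ2] = [3, 56]
r5 m[cld→φ5] = [71442, 127008]
r5 m[cld→φ8] = [214326, 111132]
r6 m[φ0→ice] = [889056, 508032]
r6 m[φ0→wind] = [56, 63]
r6 m[φ1→ice] = [7, 6]
r6 m[φ1→rain] = [500094, 500094]
r6 m[φ2→wind] = [392, 112]
r6 m[φ2→cld] = [500094, 111132]
r6 m[φ3→fog] = [4840416, 6223392]
r6 m[φ3→wind] = [9, 9]
r6 m[φ4→sprk] = [4445280, 6223392]
r6 m[φ4→wind] = [6, 7]
r6 m[φ5→cld] = [3, 7]
r6 m[φ6→wind] = [1, 7]
r6 m[φ7→wind] = [3, 2]
r6 m[φ8→cld] = [1, 8]
r6 m[ice→φ0] = [7, 6]
r6 m[ice→φ1] = [889056, 508032]
r6 m[rain→φ1] = [1, 1]
r6 m[sprk→φ4] = [1, 1]
r6 m[fog→φ3] = [1, 1]
r6 m[wind→φ0] = [63504, 98784]
r6 m[wind→φ2] = [9072, 55566]
r6 m[wind→φ3] = [395136, 691488]
r6 m[wind→φ4] = [592704, 889056]
r6 m[wind→φ6] = [3556224, 889056]
r6 m[wind→φ7] = [1185408, 3111696]
r6 m[cld→φ2] = [3, 56]
r6 m[cld→φ5] = [500094, 889056]
r6 m[cld→φ8] = [1500282, 777924]
r7 m[φ0→ice] = [889056, 508032]
r7 m[φ0→wind] = [56, 63]
r7 m[φ1→ice] = [7, 6]
r7 m[φ1→rain] = [6223392, 6223392]
r7 m[φ2→wind] = [392, 112]
r7 m[φ2→cld] = [500094, 111132]
r7 m[φ3→fog] = [4840416, 6223392]
r7 m[φ3→wind] = [9, 9]
r7 m[φ4→sprk] = [4445280, 6223392]
r7 m[φ4→wind] = [6, 7]
r7 m[φ5→cld] = [3, 7]
r7 m[φ6→wind] = [1, 7]
r7 m[φ7→wind] = [3, 2]
r7 m[φ8→cld] = [1, 8]
r7 m[ice→φ0] = [7, 6]
r7 m[ice→φ1] = [889056, 508032]
r7 m[rain→φ1] = [1, 1]
r7 m[sprk→φ4] = [1, 1]
r7 m[fog→φ3] = [1, 1]
r7 m[wind→φ0] = [63504, 98784]
r7 m[wind→φ2] = [9072, 55566]
r7 m[wind→φ3] = [395136, 691488]
r7 m[wind→φ4] = [592704, 889056]
r7 m[wind→φ6] = [3556224, 889056]
r7 m[wind→φ7] = [1185408, 3111696]
r7 m[cld→φ2] = [3, 56]
r7 m[cld→φ5] = [500094, 889056]
r7 m[cld→φ8] = [1500282, 777924]
r8 m[φ0→ice] = [889056, 508032]
r8 m[φ0→wind] = [56, 63]
r8 m[φ1→ice] = [7, 6]
r8 m[φ1→rain] = [6223392, 6223392]
r8 m[φ2→wind] = [392, 112]
r8 m[φ2→cld] = [500094, 111132]
r8 m[φ3→fog] = [4840416, 6223392]
r8 m[φ3→wind] = [9, 9]
r8 m[φ4→sprk] = [4445280, 6223392]
r8 m[φ4→wind] = [6, 7]
r8 m[φ5→cld] = [3, 7]
r8 m[φ6→wind] = [1, 7]
r8 m[φ7→wind] = [3, 2]
r8 m[φ8→cld] = [1, 8]
r8 m[ice→φ0] = [7, 6]
r8 m[ice→φ1] = [889056, 508032]
r8 m[rain→φ1] = [1, 1]
r8 m[sprk→φ4] = [1, 1]
r8 m[fog→φ3] = [1, 1]
r8 m[wind→φ0] = [63504, 98784]
r8 m[wind→φ2] = [9072, 55566]
r8 m[wind→φ3] = [395136, 691488]
r8 m[wind→φ4] = [592704, 889056]
r8 m[wind→φ6] = [3556224, 889056]
r8 m[wind→φ7] = [1185408, 3111696]
r8 m[cld→φ2] = [3, 56]
r8 m[cld→φ5] = [500094, 889056]
r8 m[cld→φ8] = [1500282, 777924]
fixed point reached at round 8
traceback from ice: (ice=0, rain=0, sprk=1, fog=1, wind=1, cld=1), score=6223392

assignment: (ice=0, rain=0, sprk=1, fog=1, wind=1, cld=1); score = 6223392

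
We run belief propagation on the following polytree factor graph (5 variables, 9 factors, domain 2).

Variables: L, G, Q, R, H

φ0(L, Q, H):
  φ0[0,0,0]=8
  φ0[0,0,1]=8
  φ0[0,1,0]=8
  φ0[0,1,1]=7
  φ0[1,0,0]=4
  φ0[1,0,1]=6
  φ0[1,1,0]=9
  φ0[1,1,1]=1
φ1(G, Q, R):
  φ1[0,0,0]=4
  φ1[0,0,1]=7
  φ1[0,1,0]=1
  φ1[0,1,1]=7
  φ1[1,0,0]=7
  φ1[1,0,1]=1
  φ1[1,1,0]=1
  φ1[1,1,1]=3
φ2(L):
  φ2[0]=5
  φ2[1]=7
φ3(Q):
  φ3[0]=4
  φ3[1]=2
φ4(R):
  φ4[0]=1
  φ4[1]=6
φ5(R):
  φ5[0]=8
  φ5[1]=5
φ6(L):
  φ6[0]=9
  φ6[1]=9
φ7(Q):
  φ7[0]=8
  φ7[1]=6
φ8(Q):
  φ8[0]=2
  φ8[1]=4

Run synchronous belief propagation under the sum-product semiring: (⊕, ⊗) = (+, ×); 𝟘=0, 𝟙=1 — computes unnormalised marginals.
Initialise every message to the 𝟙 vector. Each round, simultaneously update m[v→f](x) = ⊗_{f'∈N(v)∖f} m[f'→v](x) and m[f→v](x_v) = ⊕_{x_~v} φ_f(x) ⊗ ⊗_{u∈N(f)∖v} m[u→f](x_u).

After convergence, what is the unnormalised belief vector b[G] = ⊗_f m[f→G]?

b[G] = [34564320, 13569120]

init: all messages = 𝟙 over 2 values
r1 m[φ0→L] = [31, 20]
r1 m[φ0→Q] = [26, 25]
r1 m[φ0→H] = [29, 22]
r1 m[φ1→G] = [19, 12]
r1 m[φ1→Q] = [19, 12]
r1 m[φ1→R] = [13, 18]
r1 m[φ2→L] = [5, 7]
r1 m[φ3→Q] = [4, 2]
r1 m[φ4→R] = [1, 6]
r1 m[φ5→R] = [8, 5]
r1 m[φ6→L] = [9, 9]
r1 m[φ7→Q] = [8, 6]
r1 m[φ8→Q] = [2, 4]
r1 m[L→φ0] = [1, 1]
r1 m[L→φ2] = [1, 1]
r1 m[L→φ6] = [1, 1]
r1 m[G→φ1] = [1, 1]
r1 m[Q→φ0] = [1, 1]
r1 m[Q→φ1] = [1, 1]
r1 m[Q→φ3] = [1, 1]
r1 m[Q→φ7] = [1, 1]
r1 m[Q→φ8] = [1, 1]
r1 m[R→φ1] = [1, 1]
r1 m[R→φ4] = [1, 1]
r1 m[R→φ5] = [1, 1]
r1 m[H→φ0] = [1, 1]
r2 m[φ0→L] = [31, 20]
r2 m[φ0→Q] = [26, 25]
r2 m[φ0→H] = [29, 22]
r2 m[φ1→G] = [19, 12]
r2 m[φ1→Q] = [19, 12]
r2 m[φ1→R] = [13, 18]
r2 m[φ2→L] = [5, 7]
r2 m[φ3→Q] = [4, 2]
r2 m[φ4→R] = [1, 6]
r2 m[φ5→R] = [8, 5]
r2 m[φ6→L] = [9, 9]
r2 m[φ7→Q] = [8, 6]
r2 m[φ8→Q] = [2, 4]
r2 m[L→φ0] = [45, 63]
r2 m[L→φ2] = [279, 180]
r2 m[L→φ6] = [155, 140]
r2 m[G→φ1] = [1, 1]
r2 m[Q→φ0] = [1216, 576]
r2 m[Q→φ1] = [1664, 1200]
r2 m[Q→φ3] = [7904, 7200]
r2 m[Q→φ7] = [3952, 2400]
r2 m[Q→φ8] = [15808, 3600]
r2 m[R→φ1] = [8, 30]
r2 m[R→φ4] = [104, 90]
r2 m[R→φ5] = [13, 108]
r2 m[H→φ0] = [1, 1]
r3 m[φ0→L] = [28096, 17920]
r3 m[φ0→Q] = [1350, 1305]
r3 m[φ0→H] = [1278144, 1115136]
r3 m[φ1→G] = [664288, 260704]
r3 m[φ1→Q] = [328, 316]
r3 m[φ1→R] = [20704, 25312]
r3 m[φ2→L] = [5, 7]
r3 m[φ3→Q] = [4, 2]
r3 m[φ4→R] = [1, 6]
r3 m[φ5→R] = [8, 5]
r3 m[φ6→L] = [9, 9]
r3 m[φ7→Q] = [8, 6]
r3 m[φ8→Q] = [2, 4]
r3 m[L→φ0] = [45, 63]
r3 m[L→φ2] = [279, 180]
r3 m[L→φ6] = [155, 140]
r3 m[G→φ1] = [1, 1]
r3 m[Q→φ0] = [1216, 576]
r3 m[Q→φ1] = [1664, 1200]
r3 m[Q→φ3] = [7904, 7200]
r3 m[Q→φ7] = [3952, 2400]
r3 m[Q→φ8] = [15808, 3600]
r3 m[R→φ1] = [8, 30]
r3 m[R→φ4] = [104, 90]
r3 m[R→φ5] = [13, 108]
r3 m[H→φ0] = [1, 1]
r4 m[φ0→L] = [28096, 17920]
r4 m[φ0→Q] = [1350, 1305]
r4 m[φ0→H] = [1278144, 1115136]
r4 m[φ1→G] = [664288, 260704]
r4 m[φ1→Q] = [328, 316]
r4 m[φ1→R] = [20704, 25312]
r4 m[φ2→L] = [5, 7]
r4 m[φ3→Q] = [4, 2]
r4 m[φ4→R] = [1, 6]
r4 m[φ5→R] = [8, 5]
r4 m[φ6→L] = [9, 9]
r4 m[φ7→Q] = [8, 6]
r4 m[φ8→Q] = [2, 4]
r4 m[L→φ0] = [45, 63]
r4 m[L→φ2] = [252864, 161280]
r4 m[L→φ6] = [140480, 125440]
r4 m[G→φ1] = [1, 1]
r4 m[Q→φ0] = [20992, 15168]
r4 m[Q→φ1] = [86400, 62640]
r4 m[Q→φ3] = [7084800, 9897120]
r4 m[Q→φ7] = [3542400, 3299040]
r4 m[Q→φ8] = [14169600, 4948560]
r4 m[R→φ1] = [8, 30]
r4 m[R→φ4] = [165632, 126560]
r4 m[R→φ5] = [20704, 151872]
r4 m[H→φ0] = [1, 1]
r5 m[φ0→L] = [563392, 361600]
r5 m[φ0→Q] = [1350, 1305]
r5 m[φ0→H] = [26907840, 21225600]
r5 m[φ1→G] = [34564320, 13569120]
r5 m[φ1→Q] = [328, 316]
r5 m[φ1→R] = [1075680, 1317600]
r5 m[φ2→L] = [5, 7]
r5 m[φ3→Q] = [4, 2]
r5 m[φ4→R] = [1, 6]
r5 m[φ5→R] = [8, 5]
r5 m[φ6→L] = [9, 9]
r5 m[φ7→Q] = [8, 6]
r5 m[φ8→Q] = [2, 4]
r5 m[L→φ0] = [45, 63]
r5 m[L→φ2] = [252864, 161280]
r5 m[L→φ6] = [140480, 125440]
r5 m[G→φ1] = [1, 1]
r5 m[Q→φ0] = [20992, 15168]
r5 m[Q→φ1] = [86400, 62640]
r5 m[Q→φ3] = [7084800, 9897120]
r5 m[Q→φ7] = [3542400, 3299040]
r5 m[Q→φ8] = [14169600, 4948560]
r5 m[R→φ1] = [8, 30]
r5 m[R→φ4] = [165632, 126560]
r5 m[R→φ5] = [20704, 151872]
r5 m[H→φ0] = [1, 1]
r6 m[φ0→L] = [563392, 361600]
r6 m[φ0→Q] = [1350, 1305]
r6 m[φ0→H] = [26907840, 21225600]
r6 m[φ1→G] = [34564320, 13569120]
r6 m[φ1→Q] = [328, 316]
r6 m[φ1→R] = [1075680, 1317600]
r6 m[φ2→L] = [5, 7]
r6 m[φ3→Q] = [4, 2]
r6 m[φ4→R] = [1, 6]
r6 m[φ5→R] = [8, 5]
r6 m[φ6→L] = [9, 9]
r6 m[φ7→Q] = [8, 6]
r6 m[φ8→Q] = [2, 4]
r6 m[L→φ0] = [45, 63]
r6 m[L→φ2] = [5070528, 3254400]
r6 m[L→φ6] = [2816960, 2531200]
r6 m[G→φ1] = [1, 1]
r6 m[Q→φ0] = [20992, 15168]
r6 m[Q→φ1] = [86400, 62640]
r6 m[Q→φ3] = [7084800, 9897120]
r6 m[Q→φ7] = [3542400, 3299040]
r6 m[Q→φ8] = [14169600, 4948560]
r6 m[R→φ1] = [8, 30]
r6 m[R→φ4] = [8605440, 6588000]
r6 m[R→φ5] = [1075680, 7905600]
r6 m[H→φ0] = [1, 1]
r7 m[φ0→L] = [563392, 361600]
r7 m[φ0→Q] = [1350, 1305]
r7 m[φ0→H] = [26907840, 21225600]
r7 m[φ1→G] = [34564320, 13569120]
r7 m[φ1→Q] = [328, 316]
r7 m[φ1→R] = [1075680, 1317600]
r7 m[φ2→L] = [5, 7]
r7 m[φ3→Q] = [4, 2]
r7 m[φ4→R] = [1, 6]
r7 m[φ5→R] = [8, 5]
r7 m[φ6→L] = [9, 9]
r7 m[φ7→Q] = [8, 6]
r7 m[φ8→Q] = [2, 4]
r7 m[L→φ0] = [45, 63]
r7 m[L→φ2] = [5070528, 3254400]
r7 m[L→φ6] = [2816960, 2531200]
r7 m[G→φ1] = [1, 1]
r7 m[Q→φ0] = [20992, 15168]
r7 m[Q→φ1] = [86400, 62640]
r7 m[Q→φ3] = [7084800, 9897120]
r7 m[Q→φ7] = [3542400, 3299040]
r7 m[Q→φ8] = [14169600, 4948560]
r7 m[R→φ1] = [8, 30]
r7 m[R→φ4] = [8605440, 6588000]
r7 m[R→φ5] = [1075680, 7905600]
r7 m[H→φ0] = [1, 1]
fixed point reached at round 7
b[G] = ⊗ incoming = [34564320, 13569120]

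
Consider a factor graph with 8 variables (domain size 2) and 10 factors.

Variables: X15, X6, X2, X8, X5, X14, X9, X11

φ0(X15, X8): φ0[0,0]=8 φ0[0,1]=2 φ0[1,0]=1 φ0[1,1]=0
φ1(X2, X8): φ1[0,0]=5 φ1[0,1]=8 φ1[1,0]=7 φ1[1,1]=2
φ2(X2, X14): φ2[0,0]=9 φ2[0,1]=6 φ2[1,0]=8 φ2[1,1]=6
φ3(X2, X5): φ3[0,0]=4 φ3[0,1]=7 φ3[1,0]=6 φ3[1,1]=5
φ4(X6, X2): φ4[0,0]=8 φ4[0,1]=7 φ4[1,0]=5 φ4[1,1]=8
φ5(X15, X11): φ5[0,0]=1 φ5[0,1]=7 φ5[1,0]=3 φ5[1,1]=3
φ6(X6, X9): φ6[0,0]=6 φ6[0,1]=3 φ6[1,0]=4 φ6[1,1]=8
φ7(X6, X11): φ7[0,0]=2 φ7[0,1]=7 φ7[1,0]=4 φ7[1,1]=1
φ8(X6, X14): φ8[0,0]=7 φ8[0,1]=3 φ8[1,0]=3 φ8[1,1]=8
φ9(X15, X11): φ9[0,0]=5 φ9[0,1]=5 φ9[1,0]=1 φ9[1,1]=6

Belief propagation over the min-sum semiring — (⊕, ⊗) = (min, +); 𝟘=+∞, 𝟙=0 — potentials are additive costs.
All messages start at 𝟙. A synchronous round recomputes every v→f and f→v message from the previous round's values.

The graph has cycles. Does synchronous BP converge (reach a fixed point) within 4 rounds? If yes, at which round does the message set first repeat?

init: all messages = 𝟙 over 2 values
r1 m[φ0→X15] = [2, 0]
r1 m[φ0→X8] = [1, 0]
r1 m[φ1→X2] = [5, 2]
r1 m[φ1→X8] = [5, 2]
r1 m[φ2→X2] = [6, 6]
r1 m[φ2→X14] = [8, 6]
r1 m[φ3→X2] = [4, 5]
r1 m[φ3→X5] = [4, 5]
r1 m[φ4→X6] = [7, 5]
r1 m[φ4→X2] = [5, 7]
r1 m[φ5→X15] = [1, 3]
r1 m[φ5→X11] = [1, 3]
r1 m[φ6→X6] = [3, 4]
r1 m[φ6→X9] = [4, 3]
r1 m[φ7→X6] = [2, 1]
r1 m[φ7→X11] = [2, 1]
r1 m[φ8→X6] = [3, 3]
r1 m[φ8→X14] = [3, 3]
r1 m[φ9→X15] = [5, 1]
r1 m[φ9→X11] = [1, 5]
r1 m[X15→φ0] = [0, 0]
r1 m[X15→φ5] = [0, 0]
r1 m[X15→φ9] = [0, 0]
r1 m[X6→φ4] = [0, 0]
r1 m[X6→φ6] = [0, 0]
r1 m[X6→φ7] = [0, 0]
r1 m[X6→φ8] = [0, 0]
r1 m[X2→φ1] = [0, 0]
r1 m[X2→φ2] = [0, 0]
r1 m[X2→φ3] = [0, 0]
r1 m[X2→φ4] = [0, 0]
r1 m[X8→φ0] = [0, 0]
r1 m[X8→φ1] = [0, 0]
r1 m[X5→φ3] = [0, 0]
r1 m[X14→φ2] = [0, 0]
r1 m[X14→φ8] = [0, 0]
r1 m[X9→φ6] = [0, 0]
r1 m[X11→φ5] = [0, 0]
r1 m[X11→φ7] = [0, 0]
r1 m[X11→φ9] = [0, 0]
r2 m[φ0→X15] = [2, 0]
r2 m[φ0→X8] = [1, 0]
r2 m[φ1→X2] = [5, 2]
r2 m[φ1→X8] = [5, 2]
r2 m[φ2→X2] = [6, 6]
r2 m[φ2→X14] = [8, 6]
r2 m[φ3→X2] = [4, 5]
r2 m[φ3→X5] = [4, 5]
r2 m[φ4→X6] = [7, 5]
r2 m[φ4→X2] = [5, 7]
r2 m[φ5→X15] = [1, 3]
r2 m[φ5→X11] = [1, 3]
r2 m[φ6→X6] = [3, 4]
r2 m[φ6→X9] = [4, 3]
r2 m[φ7→X6] = [2, 1]
r2 m[φ7→X11] = [2, 1]
r2 m[φ8→X6] = [3, 3]
r2 m[φ8→X14] = [3, 3]
r2 m[φ9→X15] = [5, 1]
r2 m[φ9→X11] = [1, 5]
r2 m[X15→φ0] = [6, 4]
r2 m[X15→φ5] = [7, 1]
r2 m[X15→φ9] = [3, 3]
r2 m[X6→φ4] = [8, 8]
r2 m[X6→φ6] = [12, 9]
r2 m[X6→φ7] = [13, 12]
r2 m[X6→φ8] = [12, 10]
r2 m[X2→φ1] = [15, 18]
r2 m[X2→φ2] = [14, 14]
r2 m[X2→φ3] = [16, 15]
r2 m[X2→φ4] = [15, 13]
r2 m[X8→φ0] = [5, 2]
r2 m[X8→φ1] = [1, 0]
r2 m[X5→φ3] = [0, 0]
r2 m[X14→φ2] = [3, 3]
r2 m[X14→φ8] = [8, 6]
r2 m[X9→φ6] = [0, 0]
r2 m[X11→φ5] = [3, 6]
r2 m[X11→φ7] = [2, 8]
r2 m[X11→φ9] = [3, 4]
r3 m[φ0→X15] = [4, 2]
r3 m[φ0→X8] = [5, 4]
r3 m[φ1→X2] = [6, 2]
r3 m[φ1→X8] = [20, 20]
r3 m[φ2→X2] = [9, 9]
r3 m[φ2→X14] = [22, 20]
r3 m[φ3→X2] = [4, 5]
r3 m[φ3→X5] = [20, 20]
r3 m[φ4→X6] = [20, 20]
r3 m[φ4→X2] = [13, 15]
r3 m[φ5→X15] = [4, 6]
r3 m[φ5→X11] = [4, 4]
r3 m[φ6→X6] = [3, 4]
r3 m[φ6→X9] = [13, 15]
r3 m[φ7→X6] = [4, 6]
r3 m[φ7→X11] = [15, 13]
r3 m[φ8→X6] = [9, 11]
r3 m[φ8→X14] = [13, 15]
r3 m[φ9→X15] = [8, 4]
r3 m[φ9→X11] = [4, 8]
r3 m[X15→φ0] = [6, 4]
r3 m[X15→φ5] = [7, 1]
r3 m[X15→φ9] = [3, 3]
r3 m[X6→φ4] = [8, 8]
r3 m[X6→φ6] = [12, 9]
r3 m[X6→φ7] = [13, 12]
r3 m[X6→φ8] = [12, 10]
r3 m[X2→φ1] = [15, 18]
r3 m[X2→φ2] = [14, 14]
r3 m[X2→φ3] = [16, 15]
r3 m[X2→φ4] = [15, 13]
r3 m[X8→φ0] = [5, 2]
r3 m[X8→φ1] = [1, 0]
r3 m[X5→φ3] = [0, 0]
r3 m[X14→φ2] = [3, 3]
r3 m[X14→φ8] = [8, 6]
r3 m[X9→φ6] = [0, 0]
r3 m[X11→φ5] = [3, 6]
r3 m[X11→φ7] = [2, 8]
r3 m[X11→φ9] = [3, 4]
r4 m[φ0→X15] = [4, 2]
r4 m[φ0→X8] = [5, 4]
r4 m[φ1→X2] = [6, 2]
r4 m[φ1→X8] = [20, 20]
r4 m[φ2→X2] = [9, 9]
r4 m[φ2→X14] = [22, 20]
r4 m[φ3→X2] = [4, 5]
r4 m[φ3→X5] = [20, 20]
r4 m[φ4→X6] = [20, 20]
r4 m[φ4→X2] = [13, 15]
r4 m[φ5→X15] = [4, 6]
r4 m[φ5→X11] = [4, 4]
r4 m[φ6→X6] = [3, 4]
r4 m[φ6→X9] = [13, 15]
r4 m[φ7→X6] = [4, 6]
r4 m[φ7→X11] = [15, 13]
r4 m[φ8→X6] = [9, 11]
r4 m[φ8→X14] = [13, 15]
r4 m[φ9→X15] = [8, 4]
r4 m[φ9→X11] = [4, 8]
r4 m[X15→φ0] = [12, 10]
r4 m[X15→φ5] = [12, 6]
r4 m[X15→φ9] = [8, 8]
r4 m[X6→φ4] = [16, 21]
r4 m[X6→φ6] = [33, 37]
r4 m[X6→φ7] = [32, 35]
r4 m[X6→φ8] = [27, 30]
r4 m[X2→φ1] = [26, 29]
r4 m[X2→φ2] = [23, 22]
r4 m[X2→φ3] = [28, 26]
r4 m[X2→φ4] = [19, 16]
r4 m[X8→φ0] = [20, 20]
r4 m[X8→φ1] = [5, 4]
r4 m[X5→φ3] = [0, 0]
r4 m[X14→φ2] = [13, 15]
r4 m[X14→φ8] = [22, 20]
r4 m[X9→φ6] = [0, 0]
r4 m[X11→φ5] = [19, 21]
r4 m[X11→φ7] = [8, 12]
r4 m[X11→φ9] = [19, 17]
no fixed point within 4 rounds

NOT CONVERGED within 4 rounds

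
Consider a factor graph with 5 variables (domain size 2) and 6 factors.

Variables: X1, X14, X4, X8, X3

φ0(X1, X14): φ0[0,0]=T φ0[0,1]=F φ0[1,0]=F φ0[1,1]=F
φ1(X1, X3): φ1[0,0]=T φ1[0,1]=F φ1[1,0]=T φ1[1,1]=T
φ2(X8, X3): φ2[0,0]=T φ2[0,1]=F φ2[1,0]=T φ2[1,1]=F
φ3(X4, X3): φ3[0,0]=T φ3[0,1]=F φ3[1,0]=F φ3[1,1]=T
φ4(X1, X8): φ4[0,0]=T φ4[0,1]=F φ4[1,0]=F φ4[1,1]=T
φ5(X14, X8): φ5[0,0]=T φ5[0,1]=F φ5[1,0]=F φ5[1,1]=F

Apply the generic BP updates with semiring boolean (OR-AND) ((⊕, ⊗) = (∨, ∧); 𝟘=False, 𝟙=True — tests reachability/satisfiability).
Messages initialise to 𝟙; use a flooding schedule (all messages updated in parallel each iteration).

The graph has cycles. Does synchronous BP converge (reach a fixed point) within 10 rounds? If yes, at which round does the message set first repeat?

CONVERGED at round 5

init: all messages = 𝟙 over 2 values
r1 m[φ0→X1] = [T, F]
r1 m[φ0→X14] = [T, F]
r1 m[φ1→X1] = [T, T]
r1 m[φ1→X3] = [T, T]
r1 m[φ2→X8] = [T, T]
r1 m[φ2→X3] = [T, F]
r1 m[φ3→X4] = [T, T]
r1 m[φ3→X3] = [T, T]
r1 m[φ4→X1] = [T, T]
r1 m[φ4→X8] = [T, T]
r1 m[φ5→X14] = [T, F]
r1 m[φ5→X8] = [T, F]
r1 m[X1→φ0] = [T, T]
r1 m[X1→φ1] = [T, T]
r1 m[X1→φ4] = [T, T]
r1 m[X14→φ0] = [T, T]
r1 m[X14→φ5] = [T, T]
r1 m[X4→φ3] = [T, T]
r1 m[X8→φ2] = [T, T]
r1 m[X8→φ4] = [T, T]
r1 m[X8→φ5] = [T, T]
r1 m[X3→φ1] = [T, T]
r1 m[X3→φ2] = [T, T]
r1 m[X3→φ3] = [T, T]
r2 m[φ0→X1] = [T, F]
r2 m[φ0→X14] = [T, F]
r2 m[φ1→X1] = [T, T]
r2 m[φ1→X3] = [T, T]
r2 m[φ2→X8] = [T, T]
r2 m[φ2→X3] = [T, F]
r2 m[φ3→X4] = [T, T]
r2 m[φ3→X3] = [T, T]
r2 m[φ4→X1] = [T, T]
r2 m[φ4→X8] = [T, T]
r2 m[φ5→X14] = [T, F]
r2 m[φ5→X8] = [T, F]
r2 m[X1→φ0] = [T, T]
r2 m[X1→φ1] = [T, F]
r2 m[X1→φ4] = [T, F]
r2 m[X14→φ0] = [T, F]
r2 m[X14→φ5] = [T, F]
r2 m[X4→φ3] = [T, T]
r2 m[X8→φ2] = [T, F]
r2 m[X8→φ4] = [T, F]
r2 m[X8→φ5] = [T, T]
r2 m[X3→φ1] = [T, F]
r2 m[X3→φ2] = [T, T]
r2 m[X3→φ3] = [T, F]
r3 m[φ0→X1] = [T, F]
r3 m[φ0→X14] = [T, F]
r3 m[φ1→X1] = [T, T]
r3 m[φ1→X3] = [T, F]
r3 m[φ2→X8] = [T, T]
r3 m[φ2→X3] = [T, F]
r3 m[φ3→X4] = [T, F]
r3 m[φ3→X3] = [T, T]
r3 m[φ4→X1] = [T, F]
r3 m[φ4→X8] = [T, F]
r3 m[φ5→X14] = [T, F]
r3 m[φ5→X8] = [T, F]
r3 m[X1→φ0] = [T, T]
r3 m[X1→φ1] = [T, F]
r3 m[X1→φ4] = [T, F]
r3 m[X14→φ0] = [T, F]
r3 m[X14→φ5] = [T, F]
r3 m[X4→φ3] = [T, T]
r3 m[X8→φ2] = [T, F]
r3 m[X8→φ4] = [T, F]
r3 m[X8→φ5] = [T, T]
r3 m[X3→φ1] = [T, F]
r3 m[X3→φ2] = [T, T]
r3 m[X3→φ3] = [T, F]
r4 m[φ0→X1] = [T, F]
r4 m[φ0→X14] = [T, F]
r4 m[φ1→X1] = [T, T]
r4 m[φ1→X3] = [T, F]
r4 m[φ2→X8] = [T, T]
r4 m[φ2→X3] = [T, F]
r4 m[φ3→X4] = [T, F]
r4 m[φ3→X3] = [T, T]
r4 m[φ4→X1] = [T, F]
r4 m[φ4→X8] = [T, F]
r4 m[φ5→X14] = [T, F]
r4 m[φ5→X8] = [T, F]
r4 m[X1→φ0] = [T, F]
r4 m[X1→φ1] = [T, F]
r4 m[X1→φ4] = [T, F]
r4 m[X14→φ0] = [T, F]
r4 m[X14→φ5] = [T, F]
r4 m[X4→φ3] = [T, T]
r4 m[X8→φ2] = [T, F]
r4 m[X8→φ4] = [T, F]
r4 m[X8→φ5] = [T, F]
r4 m[X3→φ1] = [T, F]
r4 m[X3→φ2] = [T, F]
r4 m[X3→φ3] = [T, F]
r5 m[φ0→X1] = [T, F]
r5 m[φ0→X14] = [T, F]
r5 m[φ1→X1] = [T, T]
r5 m[φ1→X3] = [T, F]
r5 m[φ2→X8] = [T, T]
r5 m[φ2→X3] = [T, F]
r5 m[φ3→X4] = [T, F]
r5 m[φ3→X3] = [T, T]
r5 m[φ4→X1] = [T, F]
r5 m[φ4→X8] = [T, F]
r5 m[φ5→X14] = [T, F]
r5 m[φ5→X8] = [T, F]
r5 m[X1→φ0] = [T, F]
r5 m[X1→φ1] = [T, F]
r5 m[X1→φ4] = [T, F]
r5 m[X14→φ0] = [T, F]
r5 m[X14→φ5] = [T, F]
r5 m[X4→φ3] = [T, T]
r5 m[X8→φ2] = [T, F]
r5 m[X8→φ4] = [T, F]
r5 m[X8→φ5] = [T, F]
r5 m[X3→φ1] = [T, F]
r5 m[X3→φ2] = [T, F]
r5 m[X3→φ3] = [T, F]
fixed point reached at round 5
messages reach a fixed point at round 5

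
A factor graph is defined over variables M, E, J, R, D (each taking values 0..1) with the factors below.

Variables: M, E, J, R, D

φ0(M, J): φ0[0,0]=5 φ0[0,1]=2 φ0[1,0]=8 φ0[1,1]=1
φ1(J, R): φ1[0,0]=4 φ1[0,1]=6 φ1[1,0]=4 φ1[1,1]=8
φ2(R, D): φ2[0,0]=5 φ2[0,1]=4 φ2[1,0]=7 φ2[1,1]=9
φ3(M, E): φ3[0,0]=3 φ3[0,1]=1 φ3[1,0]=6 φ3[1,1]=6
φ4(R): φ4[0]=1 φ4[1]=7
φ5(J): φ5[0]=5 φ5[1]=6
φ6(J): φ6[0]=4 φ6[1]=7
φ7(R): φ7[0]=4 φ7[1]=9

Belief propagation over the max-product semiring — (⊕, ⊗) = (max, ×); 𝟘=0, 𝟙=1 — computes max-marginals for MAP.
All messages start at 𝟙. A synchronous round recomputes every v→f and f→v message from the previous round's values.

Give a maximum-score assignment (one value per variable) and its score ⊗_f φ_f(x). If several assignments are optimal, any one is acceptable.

assignment: (M=1, E=0, J=0, R=1, D=1); score = 3265920

init: all messages = 𝟙 over 2 values
r1 m[φ0→M] = [5, 8]
r1 m[φ0→J] = [8, 2]
r1 m[φ1→J] = [6, 8]
r1 m[φ1→R] = [4, 8]
r1 m[φ2→R] = [5, 9]
r1 m[φ2→D] = [7, 9]
r1 m[φ3→M] = [3, 6]
r1 m[φ3→E] = [6, 6]
r1 m[φ4→R] = [1, 7]
r1 m[φ5→J] = [5, 6]
r1 m[φ6→J] = [4, 7]
r1 m[φ7→R] = [4, 9]
r1 m[M→φ0] = [1, 1]
r1 m[M→φ3] = [1, 1]
r1 m[E→φ3] = [1, 1]
r1 m[J→φ0] = [1, 1]
r1 m[J→φ1] = [1, 1]
r1 m[J→φ5] = [1, 1]
r1 m[J→φ6] = [1, 1]
r1 m[R→φ1] = [1, 1]
r1 m[R→φ2] = [1, 1]
r1 m[R→φ4] = [1, 1]
r1 m[R→φ7] = [1, 1]
r1 m[D→φ2] = [1, 1]
r2 m[φ0→M] = [5, 8]
r2 m[φ0→J] = [8, 2]
r2 m[φ1→J] = [6, 8]
r2 m[φ1→R] = [4, 8]
r2 m[φ2→R] = [5, 9]
r2 m[φ2→D] = [7, 9]
r2 m[φ3→M] = [3, 6]
r2 m[φ3→E] = [6, 6]
r2 m[φ4→R] = [1, 7]
r2 m[φ5→J] = [5, 6]
r2 m[φ6→J] = [4, 7]
r2 m[φ7→R] = [4, 9]
r2 m[M→φ0] = [3, 6]
r2 m[M→φ3] = [5, 8]
r2 m[E→φ3] = [1, 1]
r2 m[J→φ0] = [120, 336]
r2 m[J→φ1] = [160, 84]
r2 m[J→φ5] = [192, 112]
r2 m[J→φ6] = [240, 96]
r2 m[R→φ1] = [20, 567]
r2 m[R→φ2] = [16, 504]
r2 m[R→φ4] = [80, 648]
r2 m[R→φ7] = [20, 504]
r2 m[D→φ2] = [1, 1]
r3 m[φ0→M] = [672, 960]
r3 m[φ0→J] = [48, 6]
r3 m[φ1→J] = [3402, 4536]
r3 m[φ1→R] = [640, 960]
r3 m[φ2→R] = [5, 9]
r3 m[φ2→D] = [3528, 4536]
r3 m[φ3→M] = [3, 6]
r3 m[φ3→E] = [48, 48]
r3 m[φ4→R] = [1, 7]
r3 m[φ5→J] = [5, 6]
r3 m[φ6→J] = [4, 7]
r3 m[φ7→R] = [4, 9]
r3 m[M→φ0] = [3, 6]
r3 m[M→φ3] = [5, 8]
r3 m[E→φ3] = [1, 1]
r3 m[J→φ0] = [120, 336]
r3 m[J→φ1] = [160, 84]
r3 m[J→φ5] = [192, 112]
r3 m[J→φ6] = [240, 96]
r3 m[R→φ1] = [20, 567]
r3 m[R→φ2] = [16, 504]
r3 m[R→φ4] = [80, 648]
r3 m[R→φ7] = [20, 504]
r3 m[D→φ2] = [1, 1]
r4 m[φ0→M] = [672, 960]
r4 m[φ0→J] = [48, 6]
r4 m[φ1→J] = [3402, 4536]
r4 m[φ1→R] = [640, 960]
r4 m[φ2→R] = [5, 9]
r4 m[φ2→D] = [3528, 4536]
r4 m[φ3→M] = [3, 6]
r4 m[φ3→E] = [48, 48]
r4 m[φ4→R] = [1, 7]
r4 m[φ5→J] = [5, 6]
r4 m[φ6→J] = [4, 7]
r4 m[φ7→R] = [4, 9]
r4 m[M→φ0] = [3, 6]
r4 m[M→φ3] = [672, 960]
r4 m[E→φ3] = [1, 1]
r4 m[J→φ0] = [68040, 190512]
r4 m[J→φ1] = [960, 252]
r4 m[J→φ5] = [653184, 190512]
r4 m[J→φ6] = [816480, 163296]
r4 m[R→φ1] = [20, 567]
r4 m[R→φ2] = [2560, 60480]
r4 m[R→φ4] = [12800, 77760]
r4 m[R→φ7] = [3200, 60480]
r4 m[D→φ2] = [1, 1]
r5 m[φ0→M] = [381024, 544320]
r5 m[φ0→J] = [48, 6]
r5 m[φ1→J] = [3402, 4536]
r5 m[φ1→R] = [3840, 5760]
r5 m[φ2→R] = [5, 9]
r5 m[φ2→D] = [423360, 544320]
r5 m[φ3→M] = [3, 6]
r5 m[φ3→E] = [5760, 5760]
r5 m[φ4→R] = [1, 7]
r5 m[φ5→J] = [5, 6]
r5 m[φ6→J] = [4, 7]
r5 m[φ7→R] = [4, 9]
r5 m[M→φ0] = [3, 6]
r5 m[M→φ3] = [672, 960]
r5 m[E→φ3] = [1, 1]
r5 m[J→φ0] = [68040, 190512]
r5 m[J→φ1] = [960, 252]
r5 m[J→φ5] = [653184, 190512]
r5 m[J→φ6] = [816480, 163296]
r5 m[R→φ1] = [20, 567]
r5 m[R→φ2] = [2560, 60480]
r5 m[R→φ4] = [12800, 77760]
r5 m[R→φ7] = [3200, 60480]
r5 m[D→φ2] = [1, 1]
r6 m[φ0→M] = [381024, 544320]
r6 m[φ0→J] = [48, 6]
r6 m[φ1→J] = [3402, 4536]
r6 m[φ1→R] = [3840, 5760]
r6 m[φ2→R] = [5, 9]
r6 m[φ2→D] = [423360, 544320]
r6 m[φ3→M] = [3, 6]
r6 m[φ3→E] = [5760, 5760]
r6 m[φ4→R] = [1, 7]
r6 m[φ5→J] = [5, 6]
r6 m[φ6→J] = [4, 7]
r6 m[φ7→R] = [4, 9]
r6 m[M→φ0] = [3, 6]
r6 m[M→φ3] = [381024, 544320]
r6 m[E→φ3] = [1, 1]
r6 m[J→φ0] = [68040, 190512]
r6 m[J→φ1] = [960, 252]
r6 m[J→φ5] = [653184, 190512]
r6 m[J→φ6] = [816480, 163296]
r6 m[R→φ1] = [20, 567]
r6 m[R→φ2] = [15360, 362880]
r6 m[R→φ4] = [76800, 466560]
r6 m[R→φ7] = [19200, 362880]
r6 m[D→φ2] = [1, 1]
r7 m[φ0→M] = [381024, 544320]
r7 m[φ0→J] = [48, 6]
r7 m[φ1→J] = [3402, 4536]
r7 m[φ1→R] = [3840, 5760]
r7 m[φ2→R] = [5, 9]
r7 m[φ2→D] = [2540160, 3265920]
r7 m[φ3→M] = [3, 6]
r7 m[φ3→E] = [3265920, 3265920]
r7 m[φ4→R] = [1, 7]
r7 m[φ5→J] = [5, 6]
r7 m[φ6→J] = [4, 7]
r7 m[φ7→R] = [4, 9]
r7 m[M→φ0] = [3, 6]
r7 m[M→φ3] = [381024, 544320]
r7 m[E→φ3] = [1, 1]
r7 m[J→φ0] = [68040, 190512]
r7 m[J→φ1] = [960, 252]
r7 m[J→φ5] = [653184, 190512]
r7 m[J→φ6] = [816480, 163296]
r7 m[R→φ1] = [20, 567]
r7 m[R→φ2] = [15360, 362880]
r7 m[R→φ4] = [76800, 466560]
r7 m[R→φ7] = [19200, 362880]
r7 m[D→φ2] = [1, 1]
r8 m[φ0→M] = [381024, 544320]
r8 m[φ0→J] = [48, 6]
r8 m[φ1→J] = [3402, 4536]
r8 m[φ1→R] = [3840, 5760]
r8 m[φ2→R] = [5, 9]
r8 m[φ2→D] = [2540160, 3265920]
r8 m[φ3→M] = [3, 6]
r8 m[φ3→E] = [3265920, 3265920]
r8 m[φ4→R] = [1, 7]
r8 m[φ5→J] = [5, 6]
r8 m[φ6→J] = [4, 7]
r8 m[φ7→R] = [4, 9]
r8 m[M→φ0] = [3, 6]
r8 m[M→φ3] = [381024, 544320]
r8 m[E→φ3] = [1, 1]
r8 m[J→φ0] = [68040, 190512]
r8 m[J→φ1] = [960, 252]
r8 m[J→φ5] = [653184, 190512]
r8 m[J→φ6] = [816480, 163296]
r8 m[R→φ1] = [20, 567]
r8 m[R→φ2] = [15360, 362880]
r8 m[R→φ4] = [76800, 466560]
r8 m[R→φ7] = [19200, 362880]
r8 m[D→φ2] = [1, 1]
fixed point reached at round 8
traceback from M: (M=1, E=0, J=0, R=1, D=1), score=3265920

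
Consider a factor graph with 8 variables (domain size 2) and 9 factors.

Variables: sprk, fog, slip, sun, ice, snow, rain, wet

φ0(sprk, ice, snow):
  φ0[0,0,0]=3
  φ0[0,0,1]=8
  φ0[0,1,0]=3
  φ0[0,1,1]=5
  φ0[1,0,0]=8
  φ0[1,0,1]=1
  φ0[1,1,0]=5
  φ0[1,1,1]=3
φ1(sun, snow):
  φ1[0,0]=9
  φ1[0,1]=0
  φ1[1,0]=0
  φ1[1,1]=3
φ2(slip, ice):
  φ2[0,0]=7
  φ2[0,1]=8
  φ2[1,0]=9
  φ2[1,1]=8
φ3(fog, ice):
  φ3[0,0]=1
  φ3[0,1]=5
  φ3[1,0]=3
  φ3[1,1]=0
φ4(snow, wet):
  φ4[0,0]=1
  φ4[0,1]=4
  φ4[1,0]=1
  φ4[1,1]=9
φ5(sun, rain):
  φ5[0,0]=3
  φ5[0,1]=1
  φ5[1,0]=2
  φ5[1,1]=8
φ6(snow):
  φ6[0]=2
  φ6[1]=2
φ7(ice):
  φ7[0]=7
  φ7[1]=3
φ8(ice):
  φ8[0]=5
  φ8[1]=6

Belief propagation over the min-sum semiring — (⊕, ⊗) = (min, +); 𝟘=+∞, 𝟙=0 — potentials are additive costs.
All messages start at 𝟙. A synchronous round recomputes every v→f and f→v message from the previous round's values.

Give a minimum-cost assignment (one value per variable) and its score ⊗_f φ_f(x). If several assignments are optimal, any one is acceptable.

assignment: (sprk=1, fog=1, slip=0, sun=0, ice=1, snow=1, rain=1, wet=0); score = 24

init: all messages = 𝟙 over 2 values
r1 m[φ0→sprk] = [3, 1]
r1 m[φ0→ice] = [1, 3]
r1 m[φ0→snow] = [3, 1]
r1 m[φ1→sun] = [0, 0]
r1 m[φ1→snow] = [0, 0]
r1 m[φ2→slip] = [7, 8]
r1 m[φ2→ice] = [7, 8]
r1 m[φ3→fog] = [1, 0]
r1 m[φ3→ice] = [1, 0]
r1 m[φ4→snow] = [1, 1]
r1 m[φ4→wet] = [1, 4]
r1 m[φ5→sun] = [1, 2]
r1 m[φ5→rain] = [2, 1]
r1 m[φ6→snow] = [2, 2]
r1 m[φ7→ice] = [7, 3]
r1 m[φ8→ice] = [5, 6]
r1 m[sprk→φ0] = [0, 0]
r1 m[fog→φ3] = [0, 0]
r1 m[slip→φ2] = [0, 0]
r1 m[sun→φ1] = [0, 0]
r1 m[sun→φ5] = [0, 0]
r1 m[ice→φ0] = [0, 0]
r1 m[ice→φ2] = [0, 0]
r1 m[ice→φ3] = [0, 0]
r1 m[ice→φ7] = [0, 0]
r1 m[ice→φ8] = [0, 0]
r1 m[snow→φ0] = [0, 0]
r1 m[snow→φ1] = [0, 0]
r1 m[snow→φ4] = [0, 0]
r1 m[snow→φ6] = [0, 0]
r1 m[rain→φ5] = [0, 0]
r1 m[wet→φ4] = [0, 0]
r2 m[φ0→sprk] = [3, 1]
r2 m[φ0→ice] = [1, 3]
r2 m[φ0→snow] = [3, 1]
r2 m[φ1→sun] = [0, 0]
r2 m[φ1→snow] = [0, 0]
r2 m[φ2→slip] = [7, 8]
r2 m[φ2→ice] = [7, 8]
r2 m[φ3→fog] = [1, 0]
r2 m[φ3→ice] = [1, 0]
r2 m[φ4→snow] = [1, 1]
r2 m[φ4→wet] = [1, 4]
r2 m[φ5→sun] = [1, 2]
r2 m[φ5→rain] = [2, 1]
r2 m[φ6→snow] = [2, 2]
r2 m[φ7→ice] = [7, 3]
r2 m[φ8→ice] = [5, 6]
r2 m[sprk→φ0] = [0, 0]
r2 m[fog→φ3] = [0, 0]
r2 m[slip→φ2] = [0, 0]
r2 m[sun→φ1] = [1, 2]
r2 m[sun→φ5] = [0, 0]
r2 m[ice→φ0] = [20, 17]
r2 m[ice→φ2] = [14, 12]
r2 m[ice→φ3] = [20, 20]
r2 m[ice→φ7] = [14, 17]
r2 m[ice→φ8] = [16, 14]
r2 m[snow→φ0] = [3, 3]
r2 m[snow→φ1] = [6, 4]
r2 m[snow→φ4] = [5, 3]
r2 m[snow→φ6] = [4, 2]
r2 m[rain→φ5] = [0, 0]
r2 m[wet→φ4] = [0, 0]
r3 m[φ0→sprk] = [23, 23]
r3 m[φ0→ice] = [4, 6]
r3 m[φ0→snow] = [20, 20]
r3 m[φ1→sun] = [4, 6]
r3 m[φ1→snow] = [2, 1]
r3 m[φ2→slip] = [20, 20]
r3 m[φ2→ice] = [7, 8]
r3 m[φ3→fog] = [21, 20]
r3 m[φ3→ice] = [1, 0]
r3 m[φ4→snow] = [1, 1]
r3 m[φ4→wet] = [4, 9]
r3 m[φ5→sun] = [1, 2]
r3 m[φ5→rain] = [2, 1]
r3 m[φ6→snow] = [2, 2]
r3 m[φ7→ice] = [7, 3]
r3 m[φ8→ice] = [5, 6]
r3 m[sprk→φ0] = [0, 0]
r3 m[fog→φ3] = [0, 0]
r3 m[slip→φ2] = [0, 0]
r3 m[sun→φ1] = [1, 2]
r3 m[sun→φ5] = [0, 0]
r3 m[ice→φ0] = [20, 17]
r3 m[ice→φ2] = [14, 12]
r3 m[ice→φ3] = [20, 20]
r3 m[ice→φ7] = [14, 17]
r3 m[ice→φ8] = [16, 14]
r3 m[snow→φ0] = [3, 3]
r3 m[snow→φ1] = [6, 4]
r3 m[snow→φ4] = [5, 3]
r3 m[snow→φ6] = [4, 2]
r3 m[rain→φ5] = [0, 0]
r3 m[wet→φ4] = [0, 0]
r4 m[φ0→sprk] = [23, 23]
r4 m[φ0→ice] = [4, 6]
r4 m[φ0→snow] = [20, 20]
r4 m[φ1→sun] = [4, 6]
r4 m[φ1→snow] = [2, 1]
r4 m[φ2→slip] = [20, 20]
r4 m[φ2→ice] = [7, 8]
r4 m[φ3→fog] = [21, 20]
r4 m[φ3→ice] = [1, 0]
r4 m[φ4→snow] = [1, 1]
r4 m[φ4→wet] = [4, 9]
r4 m[φ5→sun] = [1, 2]
r4 m[φ5→rain] = [2, 1]
r4 m[φ6→snow] = [2, 2]
r4 m[φ7→ice] = [7, 3]
r4 m[φ8→ice] = [5, 6]
r4 m[sprk→φ0] = [0, 0]
r4 m[fog→φ3] = [0, 0]
r4 m[slip→φ2] = [0, 0]
r4 m[sun→φ1] = [1, 2]
r4 m[sun→φ5] = [4, 6]
r4 m[ice→φ0] = [20, 17]
r4 m[ice→φ2] = [17, 15]
r4 m[ice→φ3] = [23, 23]
r4 m[ice→φ7] = [17, 20]
r4 m[ice→φ8] = [19, 17]
r4 m[snow→φ0] = [5, 4]
r4 m[snow→φ1] = [23, 23]
r4 m[snow→φ4] = [24, 23]
r4 m[snow→φ6] = [23, 22]
r4 m[rain→φ5] = [0, 0]
r4 m[wet→φ4] = [0, 0]
r5 m[φ0→sprk] = [25, 24]
r5 m[φ0→ice] = [5, 7]
r5 m[φ0→snow] = [20, 20]
r5 m[φ1→sun] = [23, 23]
r5 m[φ1→snow] = [2, 1]
r5 m[φ2→slip] = [23, 23]
r5 m[φ2→ice] = [7, 8]
r5 m[φ3→fog] = [24, 23]
r5 m[φ3→ice] = [1, 0]
r5 m[φ4→snow] = [1, 1]
r5 m[φ4→wet] = [24, 28]
r5 m[φ5→sun] = [1, 2]
r5 m[φ5→rain] = [7, 5]
r5 m[φ6→snow] = [2, 2]
r5 m[φ7→ice] = [7, 3]
r5 m[φ8→ice] = [5, 6]
r5 m[sprk→φ0] = [0, 0]
r5 m[fog→φ3] = [0, 0]
r5 m[slip→φ2] = [0, 0]
r5 m[sun→φ1] = [1, 2]
r5 m[sun→φ5] = [4, 6]
r5 m[ice→φ0] = [20, 17]
r5 m[ice→φ2] = [17, 15]
r5 m[ice→φ3] = [23, 23]
r5 m[ice→φ7] = [17, 20]
r5 m[ice→φ8] = [19, 17]
r5 m[snow→φ0] = [5, 4]
r5 m[snow→φ1] = [23, 23]
r5 m[snow→φ4] = [24, 23]
r5 m[snow→φ6] = [23, 22]
r5 m[rain→φ5] = [0, 0]
r5 m[wet→φ4] = [0, 0]
r6 m[φ0→sprk] = [25, 24]
r6 m[φ0→ice] = [5, 7]
r6 m[φ0→snow] = [20, 20]
r6 m[φ1→sun] = [23, 23]
r6 m[φ1→snow] = [2, 1]
r6 m[φ2→slip] = [23, 23]
r6 m[φ2→ice] = [7, 8]
r6 m[φ3→fog] = [24, 23]
r6 m[φ3→ice] = [1, 0]
r6 m[φ4→snow] = [1, 1]
r6 m[φ4→wet] = [24, 28]
r6 m[φ5→sun] = [1, 2]
r6 m[φ5→rain] = [7, 5]
r6 m[φ6→snow] = [2, 2]
r6 m[φ7→ice] = [7, 3]
r6 m[φ8→ice] = [5, 6]
r6 m[sprk→φ0] = [0, 0]
r6 m[fog→φ3] = [0, 0]
r6 m[slip→φ2] = [0, 0]
r6 m[sun→φ1] = [1, 2]
r6 m[sun→φ5] = [23, 23]
r6 m[ice→φ0] = [20, 17]
r6 m[ice→φ2] = [18, 16]
r6 m[ice→φ3] = [24, 24]
r6 m[ice→φ7] = [18, 21]
r6 m[ice→φ8] = [20, 18]
r6 m[snow→φ0] = [5, 4]
r6 m[snow→φ1] = [23, 23]
r6 m[snow→φ4] = [24, 23]
r6 m[snow→φ6] = [23, 22]
r6 m[rain→φ5] = [0, 0]
r6 m[wet→φ4] = [0, 0]
r7 m[φ0→sprk] = [25, 24]
r7 m[φ0→ice] = [5, 7]
r7 m[φ0→snow] = [20, 20]
r7 m[φ1→sun] = [23, 23]
r7 m[φ1→snow] = [2, 1]
r7 m[φ2→slip] = [24, 24]
r7 m[φ2→ice] = [7, 8]
r7 m[φ3→fog] = [25, 24]
r7 m[φ3→ice] = [1, 0]
r7 m[φ4→snow] = [1, 1]
r7 m[φ4→wet] = [24, 28]
r7 m[φ5→sun] = [1, 2]
r7 m[φ5→rain] = [25, 24]
r7 m[φ6→snow] = [2, 2]
r7 m[φ7→ice] = [7, 3]
r7 m[φ8→ice] = [5, 6]
r7 m[sprk→φ0] = [0, 0]
r7 m[fog→φ3] = [0, 0]
r7 m[slip→φ2] = [0, 0]
r7 m[sun→φ1] = [1, 2]
r7 m[sun→φ5] = [23, 23]
r7 m[ice→φ0] = [20, 17]
r7 m[ice→φ2] = [18, 16]
r7 m[ice→φ3] = [24, 24]
r7 m[ice→φ7] = [18, 21]
r7 m[ice→φ8] = [20, 18]
r7 m[snow→φ0] = [5, 4]
r7 m[snow→φ1] = [23, 23]
r7 m[snow→φ4] = [24, 23]
r7 m[snow→φ6] = [23, 22]
r7 m[rain→φ5] = [0, 0]
r7 m[wet→φ4] = [0, 0]
r8 m[φ0→sprk] = [25, 24]
r8 m[φ0→ice] = [5, 7]
r8 m[φ0→snow] = [20, 20]
r8 m[φ1→sun] = [23, 23]
r8 m[φ1→snow] = [2, 1]
r8 m[φ2→slip] = [24, 24]
r8 m[φ2→ice] = [7, 8]
r8 m[φ3→fog] = [25, 24]
r8 m[φ3→ice] = [1, 0]
r8 m[φ4→snow] = [1, 1]
r8 m[φ4→wet] = [24, 28]
r8 m[φ5→sun] = [1, 2]
r8 m[φ5→rain] = [25, 24]
r8 m[φ6→snow] = [2, 2]
r8 m[φ7→ice] = [7, 3]
r8 m[φ8→ice] = [5, 6]
r8 m[sprk→φ0] = [0, 0]
r8 m[fog→φ3] = [0, 0]
r8 m[slip→φ2] = [0, 0]
r8 m[sun→φ1] = [1, 2]
r8 m[sun→φ5] = [23, 23]
r8 m[ice→φ0] = [20, 17]
r8 m[ice→φ2] = [18, 16]
r8 m[ice→φ3] = [24, 24]
r8 m[ice→φ7] = [18, 21]
r8 m[ice→φ8] = [20, 18]
r8 m[snow→φ0] = [5, 4]
r8 m[snow→φ1] = [23, 23]
r8 m[snow→φ4] = [24, 23]
r8 m[snow→φ6] = [23, 22]
r8 m[rain→φ5] = [0, 0]
r8 m[wet→φ4] = [0, 0]
fixed point reached at round 8
traceback from sprk: (sprk=1, fog=1, slip=0, sun=0, ice=1, snow=1, rain=1, wet=0), score=24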